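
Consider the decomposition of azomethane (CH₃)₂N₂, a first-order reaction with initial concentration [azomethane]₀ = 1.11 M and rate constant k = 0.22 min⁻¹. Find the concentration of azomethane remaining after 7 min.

0.238 M

Step 1: For a first-order reaction: [azomethane] = [azomethane]₀ × e^(-kt)
Step 2: [azomethane] = 1.11 × e^(-0.22 × 7)
Step 3: [azomethane] = 1.11 × e^(-1.54)
Step 4: [azomethane] = 1.11 × 0.214381 = 0.238 M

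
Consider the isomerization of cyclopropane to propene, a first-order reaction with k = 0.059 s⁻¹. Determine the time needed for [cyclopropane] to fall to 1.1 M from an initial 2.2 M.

11.75 s

Step 1: For first-order: t = ln([cyclopropane]₀/[cyclopropane])/k
Step 2: t = ln(2.2/1.1)/0.059
Step 3: t = ln(2)/0.059
Step 4: t = 0.6931/0.059 = 11.75 s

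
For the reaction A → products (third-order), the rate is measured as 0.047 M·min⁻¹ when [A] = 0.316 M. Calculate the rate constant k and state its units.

1.489 M⁻²·min⁻¹

Step 1: rate = k[A]^3, so k = rate / [A]^3.
Step 2: k = 0.047 / (0.316)^3 = 0.047 / 0.03155.
Step 3: k = 1.489 M⁻²·min⁻¹.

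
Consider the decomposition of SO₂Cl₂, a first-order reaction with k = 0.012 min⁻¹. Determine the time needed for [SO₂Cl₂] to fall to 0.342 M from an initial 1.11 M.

98.11 min

Step 1: For first-order: t = ln([SO₂Cl₂]₀/[SO₂Cl₂])/k
Step 2: t = ln(1.11/0.342)/0.012
Step 3: t = ln(3.246)/0.012
Step 4: t = 1.177/0.012 = 98.11 min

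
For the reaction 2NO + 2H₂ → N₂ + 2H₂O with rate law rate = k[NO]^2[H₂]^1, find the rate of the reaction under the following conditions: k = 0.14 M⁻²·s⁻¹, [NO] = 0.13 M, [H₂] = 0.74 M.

0.001751 M/s

Step 1: The rate law is rate = k[NO]^2[H₂]^1
Step 2: Substitute: rate = 0.14 × (0.13)^2 × (0.74)^1
Step 3: rate = 0.14 × 0.0169 × 0.74 = 0.00175084 M/s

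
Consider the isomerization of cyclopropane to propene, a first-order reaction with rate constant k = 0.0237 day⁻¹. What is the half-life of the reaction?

29.25 day

Step 1: For a first-order reaction, t₁/₂ = ln(2)/k
Step 2: t₁/₂ = ln(2)/0.0237
Step 3: t₁/₂ = 0.6931/0.0237 = 29.25 day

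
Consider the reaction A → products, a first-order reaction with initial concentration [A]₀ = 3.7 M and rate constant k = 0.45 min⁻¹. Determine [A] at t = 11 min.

0.02621 M

Step 1: For a first-order reaction: [A] = [A]₀ × e^(-kt)
Step 2: [A] = 3.7 × e^(-0.45 × 11)
Step 3: [A] = 3.7 × e^(-4.95)
Step 4: [A] = 3.7 × 0.00708341 = 0.02621 M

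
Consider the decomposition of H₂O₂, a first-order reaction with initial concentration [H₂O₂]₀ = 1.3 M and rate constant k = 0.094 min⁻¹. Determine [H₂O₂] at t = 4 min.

0.8926 M

Step 1: For a first-order reaction: [H₂O₂] = [H₂O₂]₀ × e^(-kt)
Step 2: [H₂O₂] = 1.3 × e^(-0.094 × 4)
Step 3: [H₂O₂] = 1.3 × e^(-0.376)
Step 4: [H₂O₂] = 1.3 × 0.686602 = 0.8926 M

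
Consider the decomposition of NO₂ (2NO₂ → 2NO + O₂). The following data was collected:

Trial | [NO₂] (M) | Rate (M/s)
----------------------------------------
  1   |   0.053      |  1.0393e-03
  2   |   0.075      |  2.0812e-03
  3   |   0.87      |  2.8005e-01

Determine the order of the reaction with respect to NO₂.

second order (2)

Step 1: Compare trials to find order n where rate₂/rate₁ = ([NO₂]₂/[NO₂]₁)^n
Step 2: rate₂/rate₁ = 2.0812e-03/1.0393e-03 = 2.002
Step 3: [NO₂]₂/[NO₂]₁ = 0.075/0.053 = 1.415
Step 4: n = ln(2.002)/ln(1.415) = 2.00 ≈ 2
Step 5: The reaction is second order in NO₂.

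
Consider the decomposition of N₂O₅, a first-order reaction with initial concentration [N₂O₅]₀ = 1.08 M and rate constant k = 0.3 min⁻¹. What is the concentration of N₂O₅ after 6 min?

0.1785 M

Step 1: For a first-order reaction: [N₂O₅] = [N₂O₅]₀ × e^(-kt)
Step 2: [N₂O₅] = 1.08 × e^(-0.3 × 6)
Step 3: [N₂O₅] = 1.08 × e^(-1.8)
Step 4: [N₂O₅] = 1.08 × 0.165299 = 0.1785 M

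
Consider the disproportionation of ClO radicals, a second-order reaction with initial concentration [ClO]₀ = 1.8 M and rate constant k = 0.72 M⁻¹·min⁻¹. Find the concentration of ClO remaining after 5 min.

0.2406 M

Step 1: For a second-order reaction: 1/[ClO] = 1/[ClO]₀ + kt
Step 2: 1/[ClO] = 1/1.8 + 0.72 × 5
Step 3: 1/[ClO] = 0.5556 + 3.6 = 4.156
Step 4: [ClO] = 1/4.156 = 0.2406 M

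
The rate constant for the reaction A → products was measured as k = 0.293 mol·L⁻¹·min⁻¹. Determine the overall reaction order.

zeroth order (0)

Step 1: The units of k for an nth-order reaction are (concentration)^(1-n)·(time)⁻¹.
Step 2: Here k has units mol·L⁻¹·min⁻¹, so the concentration exponent is 1.
Step 3: 1 - n = 1 ⇒ n = 0. The reaction is zeroth order.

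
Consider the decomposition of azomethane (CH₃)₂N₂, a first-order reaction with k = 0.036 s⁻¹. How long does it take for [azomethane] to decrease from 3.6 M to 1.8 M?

19.25 s

Step 1: For first-order: t = ln([azomethane]₀/[azomethane])/k
Step 2: t = ln(3.6/1.8)/0.036
Step 3: t = ln(2)/0.036
Step 4: t = 0.6931/0.036 = 19.25 s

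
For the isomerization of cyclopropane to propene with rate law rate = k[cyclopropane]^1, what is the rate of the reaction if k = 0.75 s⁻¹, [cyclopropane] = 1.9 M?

1.425 M/s

Step 1: Identify the rate law: rate = k[cyclopropane]^1
Step 2: Substitute values: rate = 0.75 × (1.9)^1
Step 3: Calculate: rate = 0.75 × 1.9 = 1.425 M/s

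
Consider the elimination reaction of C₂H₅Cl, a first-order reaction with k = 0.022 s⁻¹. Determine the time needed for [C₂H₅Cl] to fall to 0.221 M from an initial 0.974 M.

67.42 s

Step 1: For first-order: t = ln([C₂H₅Cl]₀/[C₂H₅Cl])/k
Step 2: t = ln(0.974/0.221)/0.022
Step 3: t = ln(4.407)/0.022
Step 4: t = 1.483/0.022 = 67.42 s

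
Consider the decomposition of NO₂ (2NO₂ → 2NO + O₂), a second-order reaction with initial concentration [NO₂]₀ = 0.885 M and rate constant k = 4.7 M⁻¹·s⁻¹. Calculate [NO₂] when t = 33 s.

0.006401 M

Step 1: For a second-order reaction: 1/[NO₂] = 1/[NO₂]₀ + kt
Step 2: 1/[NO₂] = 1/0.885 + 4.7 × 33
Step 3: 1/[NO₂] = 1.13 + 155.1 = 156.2
Step 4: [NO₂] = 1/156.2 = 0.006401 M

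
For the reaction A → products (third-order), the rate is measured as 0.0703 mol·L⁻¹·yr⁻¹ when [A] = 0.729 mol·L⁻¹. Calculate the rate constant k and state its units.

0.1815 (mol·L⁻¹)⁻²·yr⁻¹

Step 1: rate = k[A]^3, so k = rate / [A]^3.
Step 2: k = 0.0703 / (0.729)^3 = 0.0703 / 0.3874.
Step 3: k = 0.1815 (mol·L⁻¹)⁻²·yr⁻¹.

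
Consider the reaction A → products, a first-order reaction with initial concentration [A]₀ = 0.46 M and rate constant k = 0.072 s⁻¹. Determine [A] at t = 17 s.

0.1353 M

Step 1: For a first-order reaction: [A] = [A]₀ × e^(-kt)
Step 2: [A] = 0.46 × e^(-0.072 × 17)
Step 3: [A] = 0.46 × e^(-1.224)
Step 4: [A] = 0.46 × 0.294052 = 0.1353 M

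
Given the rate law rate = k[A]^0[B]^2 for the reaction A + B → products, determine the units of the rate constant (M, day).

M⁻¹·day⁻¹

Step 1: Overall order = 0 + 2 = 2.
Step 2: rate has units M·day⁻¹; [A]^0[B]^2 has units M^2.
Step 3: k = rate/([A]^0[B]^2), so units of k = M^(1-2)·day⁻¹ = M⁻¹·day⁻¹.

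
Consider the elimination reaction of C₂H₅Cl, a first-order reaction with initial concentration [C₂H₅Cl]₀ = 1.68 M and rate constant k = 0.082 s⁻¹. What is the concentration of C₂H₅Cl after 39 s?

0.06862 M

Step 1: For a first-order reaction: [C₂H₅Cl] = [C₂H₅Cl]₀ × e^(-kt)
Step 2: [C₂H₅Cl] = 1.68 × e^(-0.082 × 39)
Step 3: [C₂H₅Cl] = 1.68 × e^(-3.198)
Step 4: [C₂H₅Cl] = 1.68 × 0.0408438 = 0.06862 M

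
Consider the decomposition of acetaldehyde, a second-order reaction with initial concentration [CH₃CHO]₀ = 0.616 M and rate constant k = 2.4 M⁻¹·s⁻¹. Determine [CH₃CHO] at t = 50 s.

0.008222 M

Step 1: For a second-order reaction: 1/[CH₃CHO] = 1/[CH₃CHO]₀ + kt
Step 2: 1/[CH₃CHO] = 1/0.616 + 2.4 × 50
Step 3: 1/[CH₃CHO] = 1.623 + 120 = 121.6
Step 4: [CH₃CHO] = 1/121.6 = 0.008222 M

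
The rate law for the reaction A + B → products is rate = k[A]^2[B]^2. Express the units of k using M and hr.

M⁻³·hr⁻¹

Step 1: Overall order = 2 + 2 = 4.
Step 2: rate has units M·hr⁻¹; [A]^2[B]^2 has units M^4.
Step 3: k = rate/([A]^2[B]^2), so units of k = M^(1-4)·hr⁻¹ = M⁻³·hr⁻¹.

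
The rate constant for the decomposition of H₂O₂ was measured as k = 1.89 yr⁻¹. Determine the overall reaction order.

first order (1)

Step 1: The units of k for an nth-order reaction are (concentration)^(1-n)·(time)⁻¹.
Step 2: Here k has units yr⁻¹, so the concentration exponent is 0.
Step 3: 1 - n = 0 ⇒ n = 1. The reaction is first order.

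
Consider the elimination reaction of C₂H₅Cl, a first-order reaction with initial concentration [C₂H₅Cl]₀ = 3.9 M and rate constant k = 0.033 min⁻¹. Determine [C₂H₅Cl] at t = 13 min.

2.54 M

Step 1: For a first-order reaction: [C₂H₅Cl] = [C₂H₅Cl]₀ × e^(-kt)
Step 2: [C₂H₅Cl] = 3.9 × e^(-0.033 × 13)
Step 3: [C₂H₅Cl] = 3.9 × e^(-0.429)
Step 4: [C₂H₅Cl] = 3.9 × 0.65116 = 2.54 M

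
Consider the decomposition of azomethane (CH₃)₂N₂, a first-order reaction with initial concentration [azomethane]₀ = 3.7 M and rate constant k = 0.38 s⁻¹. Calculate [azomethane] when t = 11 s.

0.0566 M

Step 1: For a first-order reaction: [azomethane] = [azomethane]₀ × e^(-kt)
Step 2: [azomethane] = 3.7 × e^(-0.38 × 11)
Step 3: [azomethane] = 3.7 × e^(-4.18)
Step 4: [azomethane] = 3.7 × 0.0152985 = 0.0566 M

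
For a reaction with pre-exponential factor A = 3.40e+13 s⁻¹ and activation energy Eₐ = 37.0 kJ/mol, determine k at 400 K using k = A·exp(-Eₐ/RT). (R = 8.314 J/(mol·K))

5.01e+08 s⁻¹

Step 1: Use the Arrhenius equation: k = A × exp(-Eₐ/RT)
Step 2: Convert Eₐ to J/mol: 37.0 kJ/mol = 37000 J/mol
Step 3: Calculate the exponent: -Eₐ/(RT) = -37000/(8.314 × 400) = -11.12581
Step 4: k = 3.40e+13 × exp(-11.12581)
Step 5: k = 3.40e+13 × 1.47273e-05 = 5.0073e+08 s⁻¹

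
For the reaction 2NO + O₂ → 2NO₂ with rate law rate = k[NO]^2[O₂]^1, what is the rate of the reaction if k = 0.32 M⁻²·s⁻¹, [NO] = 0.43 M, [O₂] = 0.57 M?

0.03373 M/s

Step 1: The rate law is rate = k[NO]^2[O₂]^1
Step 2: Substitute: rate = 0.32 × (0.43)^2 × (0.57)^1
Step 3: rate = 0.32 × 0.1849 × 0.57 = 0.0337258 M/s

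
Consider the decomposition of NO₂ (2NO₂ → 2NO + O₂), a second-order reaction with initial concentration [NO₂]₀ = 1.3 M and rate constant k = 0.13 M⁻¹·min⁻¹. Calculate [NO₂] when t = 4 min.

0.7757 M

Step 1: For a second-order reaction: 1/[NO₂] = 1/[NO₂]₀ + kt
Step 2: 1/[NO₂] = 1/1.3 + 0.13 × 4
Step 3: 1/[NO₂] = 0.7692 + 0.52 = 1.289
Step 4: [NO₂] = 1/1.289 = 0.7757 M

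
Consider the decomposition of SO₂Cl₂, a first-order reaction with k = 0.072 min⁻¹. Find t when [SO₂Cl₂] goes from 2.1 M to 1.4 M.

5.631 min

Step 1: For first-order: t = ln([SO₂Cl₂]₀/[SO₂Cl₂])/k
Step 2: t = ln(2.1/1.4)/0.072
Step 3: t = ln(1.5)/0.072
Step 4: t = 0.4055/0.072 = 5.631 min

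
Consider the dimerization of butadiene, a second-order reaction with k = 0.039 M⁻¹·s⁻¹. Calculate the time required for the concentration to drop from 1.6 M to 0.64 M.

24.04 s

Step 1: For second-order: t = (1/[C₄H₆] - 1/[C₄H₆]₀)/k
Step 2: t = (1/0.64 - 1/1.6)/0.039
Step 3: t = (1.562 - 0.625)/0.039
Step 4: t = 0.9375/0.039 = 24.04 s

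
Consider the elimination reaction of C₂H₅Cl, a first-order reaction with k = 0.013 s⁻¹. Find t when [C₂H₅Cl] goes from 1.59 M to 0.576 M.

78.11 s

Step 1: For first-order: t = ln([C₂H₅Cl]₀/[C₂H₅Cl])/k
Step 2: t = ln(1.59/0.576)/0.013
Step 3: t = ln(2.76)/0.013
Step 4: t = 1.015/0.013 = 78.11 s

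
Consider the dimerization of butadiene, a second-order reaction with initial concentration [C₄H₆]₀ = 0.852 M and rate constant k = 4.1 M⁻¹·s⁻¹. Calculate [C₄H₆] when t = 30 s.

0.008053 M

Step 1: For a second-order reaction: 1/[C₄H₆] = 1/[C₄H₆]₀ + kt
Step 2: 1/[C₄H₆] = 1/0.852 + 4.1 × 30
Step 3: 1/[C₄H₆] = 1.174 + 123 = 124.2
Step 4: [C₄H₆] = 1/124.2 = 0.008053 M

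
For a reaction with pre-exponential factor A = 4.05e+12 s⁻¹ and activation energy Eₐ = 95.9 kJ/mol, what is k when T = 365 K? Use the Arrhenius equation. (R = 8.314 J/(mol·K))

7.64e-02 s⁻¹

Step 1: Use the Arrhenius equation: k = A × exp(-Eₐ/RT)
Step 2: Convert Eₐ to J/mol: 95.9 kJ/mol = 95900 J/mol
Step 3: Calculate the exponent: -Eₐ/(RT) = -95900/(8.314 × 365) = -31.60208
Step 4: k = 4.05e+12 × exp(-31.60208)
Step 5: k = 4.05e+12 × 1.88535e-14 = 7.6357e-02 s⁻¹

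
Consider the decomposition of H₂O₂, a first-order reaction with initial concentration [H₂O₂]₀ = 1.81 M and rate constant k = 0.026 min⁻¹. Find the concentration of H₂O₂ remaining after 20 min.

1.076 M

Step 1: For a first-order reaction: [H₂O₂] = [H₂O₂]₀ × e^(-kt)
Step 2: [H₂O₂] = 1.81 × e^(-0.026 × 20)
Step 3: [H₂O₂] = 1.81 × e^(-0.52)
Step 4: [H₂O₂] = 1.81 × 0.594521 = 1.076 M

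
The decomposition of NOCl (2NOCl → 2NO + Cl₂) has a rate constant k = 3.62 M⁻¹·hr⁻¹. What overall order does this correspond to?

second order (2)

Step 1: The units of k for an nth-order reaction are (concentration)^(1-n)·(time)⁻¹.
Step 2: Here k has units M⁻¹·hr⁻¹, so the concentration exponent is -1.
Step 3: 1 - n = -1 ⇒ n = 2. The reaction is second order.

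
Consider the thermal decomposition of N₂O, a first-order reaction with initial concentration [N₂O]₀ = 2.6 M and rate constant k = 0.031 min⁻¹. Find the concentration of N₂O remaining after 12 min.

1.792 M

Step 1: For a first-order reaction: [N₂O] = [N₂O]₀ × e^(-kt)
Step 2: [N₂O] = 2.6 × e^(-0.031 × 12)
Step 3: [N₂O] = 2.6 × e^(-0.372)
Step 4: [N₂O] = 2.6 × 0.689354 = 1.792 M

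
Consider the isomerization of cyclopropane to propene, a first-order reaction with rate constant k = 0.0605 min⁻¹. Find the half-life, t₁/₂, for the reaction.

11.46 min

Step 1: For a first-order reaction, t₁/₂ = ln(2)/k
Step 2: t₁/₂ = ln(2)/0.0605
Step 3: t₁/₂ = 0.6931/0.0605 = 11.46 min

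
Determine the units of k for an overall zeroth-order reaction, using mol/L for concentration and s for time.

mol/L·s⁻¹

Step 1: For overall order n, rate = k × (concentration)^n.
Step 2: Rate has units mol/L·s⁻¹; concentration term has units (mol/L)^0.
Step 3: k = rate / (concentration)^n, so units of k = (mol/L)^(1-0)·s⁻¹ = mol/L·s⁻¹.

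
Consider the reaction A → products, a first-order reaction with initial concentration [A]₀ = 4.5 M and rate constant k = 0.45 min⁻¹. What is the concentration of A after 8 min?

0.123 M

Step 1: For a first-order reaction: [A] = [A]₀ × e^(-kt)
Step 2: [A] = 4.5 × e^(-0.45 × 8)
Step 3: [A] = 4.5 × e^(-3.6)
Step 4: [A] = 4.5 × 0.0273237 = 0.123 M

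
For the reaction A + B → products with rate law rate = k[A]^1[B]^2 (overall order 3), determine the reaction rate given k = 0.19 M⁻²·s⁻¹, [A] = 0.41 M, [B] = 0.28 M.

0.006107 M/s

Step 1: The rate law is rate = k[A]^1[B]^2, overall order = 1+2 = 3
Step 2: Substitute values: rate = 0.19 × (0.41)^1 × (0.28)^2
Step 3: rate = 0.19 × 0.41 × 0.0784 = 0.00610736 M/s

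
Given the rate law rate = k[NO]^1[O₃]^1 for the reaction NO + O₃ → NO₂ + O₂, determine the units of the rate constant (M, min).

M⁻¹·min⁻¹

Step 1: Overall order = 1 + 1 = 2.
Step 2: rate has units M·min⁻¹; [NO]^1[O₃]^1 has units M^2.
Step 3: k = rate/([NO]^1[O₃]^1), so units of k = M^(1-2)·min⁻¹ = M⁻¹·min⁻¹.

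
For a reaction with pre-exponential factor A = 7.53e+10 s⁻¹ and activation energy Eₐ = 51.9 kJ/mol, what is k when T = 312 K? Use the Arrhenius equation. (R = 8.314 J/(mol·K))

1.54e+02 s⁻¹

Step 1: Use the Arrhenius equation: k = A × exp(-Eₐ/RT)
Step 2: Convert Eₐ to J/mol: 51.9 kJ/mol = 51900 J/mol
Step 3: Calculate the exponent: -Eₐ/(RT) = -51900/(8.314 × 312) = -20.00796
Step 4: k = 7.53e+10 × exp(-20.00796)
Step 5: k = 7.53e+10 × 2.04481e-09 = 1.5397e+02 s⁻¹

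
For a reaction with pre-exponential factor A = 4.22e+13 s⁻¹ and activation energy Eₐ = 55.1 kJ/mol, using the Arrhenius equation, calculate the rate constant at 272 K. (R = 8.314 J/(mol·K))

1.11e+03 s⁻¹

Step 1: Use the Arrhenius equation: k = A × exp(-Eₐ/RT)
Step 2: Convert Eₐ to J/mol: 55.1 kJ/mol = 55100 J/mol
Step 3: Calculate the exponent: -Eₐ/(RT) = -55100/(8.314 × 272) = -24.36535
Step 4: k = 4.22e+13 × exp(-24.36535)
Step 5: k = 4.22e+13 × 2.61977e-11 = 1.1055e+03 s⁻¹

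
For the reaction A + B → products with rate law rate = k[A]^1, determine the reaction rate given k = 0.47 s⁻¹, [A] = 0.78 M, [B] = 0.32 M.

0.3666 M/s

Step 1: The rate law is rate = k[A]^1
Step 2: Note that the rate does not depend on [B] (zero order in B).
Step 3: rate = 0.47 × (0.78)^1 = 0.3666 M/s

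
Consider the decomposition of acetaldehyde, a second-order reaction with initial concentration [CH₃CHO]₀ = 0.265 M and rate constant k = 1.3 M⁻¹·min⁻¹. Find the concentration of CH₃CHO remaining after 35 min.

0.02029 M

Step 1: For a second-order reaction: 1/[CH₃CHO] = 1/[CH₃CHO]₀ + kt
Step 2: 1/[CH₃CHO] = 1/0.265 + 1.3 × 35
Step 3: 1/[CH₃CHO] = 3.774 + 45.5 = 49.27
Step 4: [CH₃CHO] = 1/49.27 = 0.02029 M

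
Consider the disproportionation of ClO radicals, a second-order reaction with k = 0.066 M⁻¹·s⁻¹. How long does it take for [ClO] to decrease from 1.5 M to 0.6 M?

15.15 s

Step 1: For second-order: t = (1/[ClO] - 1/[ClO]₀)/k
Step 2: t = (1/0.6 - 1/1.5)/0.066
Step 3: t = (1.667 - 0.6667)/0.066
Step 4: t = 1/0.066 = 15.15 s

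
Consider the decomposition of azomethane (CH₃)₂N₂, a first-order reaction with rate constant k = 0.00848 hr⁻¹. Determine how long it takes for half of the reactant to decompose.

81.74 hr

Step 1: For a first-order reaction, t₁/₂ = ln(2)/k
Step 2: t₁/₂ = ln(2)/0.00848
Step 3: t₁/₂ = 0.6931/0.00848 = 81.74 hr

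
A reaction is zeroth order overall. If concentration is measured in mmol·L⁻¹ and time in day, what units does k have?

mmol·L⁻¹·day⁻¹

Step 1: For overall order n, rate = k × (concentration)^n.
Step 2: Rate has units mmol·L⁻¹·day⁻¹; concentration term has units (mmol·L⁻¹)^0.
Step 3: k = rate / (concentration)^n, so units of k = (mmol·L⁻¹)^(1-0)·day⁻¹ = mmol·L⁻¹·day⁻¹.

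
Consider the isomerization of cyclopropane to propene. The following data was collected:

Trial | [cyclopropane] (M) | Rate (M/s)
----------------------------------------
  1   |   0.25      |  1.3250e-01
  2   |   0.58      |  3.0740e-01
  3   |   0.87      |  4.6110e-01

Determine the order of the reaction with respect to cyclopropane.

first order (1)

Step 1: Compare trials to find order n where rate₂/rate₁ = ([cyclopropane]₂/[cyclopropane]₁)^n
Step 2: rate₂/rate₁ = 3.0740e-01/1.3250e-01 = 2.32
Step 3: [cyclopropane]₂/[cyclopropane]₁ = 0.58/0.25 = 2.32
Step 4: n = ln(2.32)/ln(2.32) = 1.00 ≈ 1
Step 5: The reaction is first order in cyclopropane.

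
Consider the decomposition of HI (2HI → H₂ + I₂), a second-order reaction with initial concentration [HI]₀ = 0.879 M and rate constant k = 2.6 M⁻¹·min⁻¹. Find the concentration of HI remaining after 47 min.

0.008108 M

Step 1: For a second-order reaction: 1/[HI] = 1/[HI]₀ + kt
Step 2: 1/[HI] = 1/0.879 + 2.6 × 47
Step 3: 1/[HI] = 1.138 + 122.2 = 123.3
Step 4: [HI] = 1/123.3 = 0.008108 M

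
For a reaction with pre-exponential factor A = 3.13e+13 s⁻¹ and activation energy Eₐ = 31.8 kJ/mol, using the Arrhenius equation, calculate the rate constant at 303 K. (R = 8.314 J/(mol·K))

1.03e+08 s⁻¹

Step 1: Use the Arrhenius equation: k = A × exp(-Eₐ/RT)
Step 2: Convert Eₐ to J/mol: 31.8 kJ/mol = 31800 J/mol
Step 3: Calculate the exponent: -Eₐ/(RT) = -31800/(8.314 × 303) = -12.62335
Step 4: k = 3.13e+13 × exp(-12.62335)
Step 5: k = 3.13e+13 × 3.29419e-06 = 1.0311e+08 s⁻¹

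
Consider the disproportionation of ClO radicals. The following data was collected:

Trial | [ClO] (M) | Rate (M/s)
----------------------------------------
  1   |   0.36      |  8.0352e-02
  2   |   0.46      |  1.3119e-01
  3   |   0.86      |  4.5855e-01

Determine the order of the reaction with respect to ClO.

second order (2)

Step 1: Compare trials to find order n where rate₂/rate₁ = ([ClO]₂/[ClO]₁)^n
Step 2: rate₂/rate₁ = 1.3119e-01/8.0352e-02 = 1.633
Step 3: [ClO]₂/[ClO]₁ = 0.46/0.36 = 1.278
Step 4: n = ln(1.633)/ln(1.278) = 2.00 ≈ 2
Step 5: The reaction is second order in ClO.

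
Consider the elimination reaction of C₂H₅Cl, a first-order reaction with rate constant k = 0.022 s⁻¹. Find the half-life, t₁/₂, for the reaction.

31.51 s

Step 1: For a first-order reaction, t₁/₂ = ln(2)/k
Step 2: t₁/₂ = ln(2)/0.022
Step 3: t₁/₂ = 0.6931/0.022 = 31.51 s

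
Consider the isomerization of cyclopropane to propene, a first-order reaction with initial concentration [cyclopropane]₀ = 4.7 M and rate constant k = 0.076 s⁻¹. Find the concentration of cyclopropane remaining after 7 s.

2.761 M

Step 1: For a first-order reaction: [cyclopropane] = [cyclopropane]₀ × e^(-kt)
Step 2: [cyclopropane] = 4.7 × e^(-0.076 × 7)
Step 3: [cyclopropane] = 4.7 × e^(-0.532)
Step 4: [cyclopropane] = 4.7 × 0.587429 = 2.761 M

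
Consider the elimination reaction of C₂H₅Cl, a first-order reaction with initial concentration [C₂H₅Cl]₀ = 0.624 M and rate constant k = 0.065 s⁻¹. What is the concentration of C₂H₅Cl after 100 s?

0.0009381 M

Step 1: For a first-order reaction: [C₂H₅Cl] = [C₂H₅Cl]₀ × e^(-kt)
Step 2: [C₂H₅Cl] = 0.624 × e^(-0.065 × 100)
Step 3: [C₂H₅Cl] = 0.624 × e^(-6.5)
Step 4: [C₂H₅Cl] = 0.624 × 0.00150344 = 0.0009381 M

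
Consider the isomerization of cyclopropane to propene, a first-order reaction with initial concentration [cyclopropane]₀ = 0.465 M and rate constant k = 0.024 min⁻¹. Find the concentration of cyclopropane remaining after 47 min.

0.1505 M

Step 1: For a first-order reaction: [cyclopropane] = [cyclopropane]₀ × e^(-kt)
Step 2: [cyclopropane] = 0.465 × e^(-0.024 × 47)
Step 3: [cyclopropane] = 0.465 × e^(-1.128)
Step 4: [cyclopropane] = 0.465 × 0.32368 = 0.1505 M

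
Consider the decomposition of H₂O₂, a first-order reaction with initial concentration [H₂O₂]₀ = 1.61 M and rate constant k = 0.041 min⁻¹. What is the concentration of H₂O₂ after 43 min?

0.2762 M

Step 1: For a first-order reaction: [H₂O₂] = [H₂O₂]₀ × e^(-kt)
Step 2: [H₂O₂] = 1.61 × e^(-0.041 × 43)
Step 3: [H₂O₂] = 1.61 × e^(-1.763)
Step 4: [H₂O₂] = 1.61 × 0.17153 = 0.2762 M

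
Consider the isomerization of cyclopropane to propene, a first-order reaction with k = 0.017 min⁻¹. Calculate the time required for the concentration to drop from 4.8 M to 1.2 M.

81.55 min

Step 1: For first-order: t = ln([cyclopropane]₀/[cyclopropane])/k
Step 2: t = ln(4.8/1.2)/0.017
Step 3: t = ln(4)/0.017
Step 4: t = 1.386/0.017 = 81.55 min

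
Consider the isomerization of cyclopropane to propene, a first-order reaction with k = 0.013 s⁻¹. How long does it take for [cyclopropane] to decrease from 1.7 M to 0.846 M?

53.68 s

Step 1: For first-order: t = ln([cyclopropane]₀/[cyclopropane])/k
Step 2: t = ln(1.7/0.846)/0.013
Step 3: t = ln(2.009)/0.013
Step 4: t = 0.6979/0.013 = 53.68 s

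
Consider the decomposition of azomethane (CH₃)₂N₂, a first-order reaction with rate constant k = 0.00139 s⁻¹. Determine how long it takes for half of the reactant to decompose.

498.7 s

Step 1: For a first-order reaction, t₁/₂ = ln(2)/k
Step 2: t₁/₂ = ln(2)/0.00139
Step 3: t₁/₂ = 0.6931/0.00139 = 498.7 s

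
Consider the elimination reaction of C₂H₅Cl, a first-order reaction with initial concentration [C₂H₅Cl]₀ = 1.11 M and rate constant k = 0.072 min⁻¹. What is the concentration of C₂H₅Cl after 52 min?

0.02626 M

Step 1: For a first-order reaction: [C₂H₅Cl] = [C₂H₅Cl]₀ × e^(-kt)
Step 2: [C₂H₅Cl] = 1.11 × e^(-0.072 × 52)
Step 3: [C₂H₅Cl] = 1.11 × e^(-3.744)
Step 4: [C₂H₅Cl] = 1.11 × 0.0236593 = 0.02626 M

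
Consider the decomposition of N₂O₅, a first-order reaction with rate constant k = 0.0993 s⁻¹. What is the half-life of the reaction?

6.98 s

Step 1: For a first-order reaction, t₁/₂ = ln(2)/k
Step 2: t₁/₂ = ln(2)/0.0993
Step 3: t₁/₂ = 0.6931/0.0993 = 6.98 s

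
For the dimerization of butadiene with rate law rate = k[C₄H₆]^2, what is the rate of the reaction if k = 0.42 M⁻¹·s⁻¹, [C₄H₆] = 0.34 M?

0.04855 M/s

Step 1: Identify the rate law: rate = k[C₄H₆]^2
Step 2: Substitute values: rate = 0.42 × (0.34)^2
Step 3: Calculate: rate = 0.42 × 0.1156 = 0.048552 M/s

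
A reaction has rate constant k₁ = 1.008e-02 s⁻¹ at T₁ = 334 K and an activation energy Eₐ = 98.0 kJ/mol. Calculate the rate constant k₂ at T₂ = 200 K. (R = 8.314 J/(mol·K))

5.426e-13 s⁻¹

Step 1: Use the two-temperature Arrhenius form: ln(k₂/k₁) = -Eₐ/R × (1/T₂ - 1/T₁)
Step 2: Convert Eₐ to J/mol: 98.0 kJ/mol = 98000 J/mol
Step 3: 1/T₂ - 1/T₁ = 1/200 - 1/334 = 2.005988e-03 K⁻¹
Step 4: ln(k₂/k₁) = -98000/8.314 × 2.005988e-03 = -23.64528
Step 5: k₂ = k₁ × exp(-23.64528) = 1.008e-02 × 5.38252e-11 = 5.426e-13 s⁻¹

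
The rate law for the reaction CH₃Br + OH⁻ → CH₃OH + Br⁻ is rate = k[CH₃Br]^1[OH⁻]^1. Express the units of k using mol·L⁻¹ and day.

(mol·L⁻¹)⁻¹·day⁻¹

Step 1: Overall order = 1 + 1 = 2.
Step 2: rate has units mol·L⁻¹·day⁻¹; [CH₃Br]^1[OH⁻]^1 has units (mol·L⁻¹)^2.
Step 3: k = rate/([CH₃Br]^1[OH⁻]^1), so units of k = (mol·L⁻¹)^(1-2)·day⁻¹ = (mol·L⁻¹)⁻¹·day⁻¹.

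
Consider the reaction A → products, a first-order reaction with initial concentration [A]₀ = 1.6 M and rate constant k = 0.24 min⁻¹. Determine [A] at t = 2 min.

0.9901 M

Step 1: For a first-order reaction: [A] = [A]₀ × e^(-kt)
Step 2: [A] = 1.6 × e^(-0.24 × 2)
Step 3: [A] = 1.6 × e^(-0.48)
Step 4: [A] = 1.6 × 0.618783 = 0.9901 M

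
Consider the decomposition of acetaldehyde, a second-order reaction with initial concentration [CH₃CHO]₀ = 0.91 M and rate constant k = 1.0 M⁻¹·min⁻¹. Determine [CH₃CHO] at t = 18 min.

0.05236 M

Step 1: For a second-order reaction: 1/[CH₃CHO] = 1/[CH₃CHO]₀ + kt
Step 2: 1/[CH₃CHO] = 1/0.91 + 1.0 × 18
Step 3: 1/[CH₃CHO] = 1.099 + 18 = 19.1
Step 4: [CH₃CHO] = 1/19.1 = 0.05236 M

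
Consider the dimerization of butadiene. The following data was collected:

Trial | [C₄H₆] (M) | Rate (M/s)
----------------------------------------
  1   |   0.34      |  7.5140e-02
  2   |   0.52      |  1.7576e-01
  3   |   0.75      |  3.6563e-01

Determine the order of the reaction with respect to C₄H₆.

second order (2)

Step 1: Compare trials to find order n where rate₂/rate₁ = ([C₄H₆]₂/[C₄H₆]₁)^n
Step 2: rate₂/rate₁ = 1.7576e-01/7.5140e-02 = 2.339
Step 3: [C₄H₆]₂/[C₄H₆]₁ = 0.52/0.34 = 1.529
Step 4: n = ln(2.339)/ln(1.529) = 2.00 ≈ 2
Step 5: The reaction is second order in C₄H₆.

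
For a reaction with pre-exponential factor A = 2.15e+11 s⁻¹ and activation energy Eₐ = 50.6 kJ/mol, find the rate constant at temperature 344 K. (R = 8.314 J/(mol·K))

4.45e+03 s⁻¹

Step 1: Use the Arrhenius equation: k = A × exp(-Eₐ/RT)
Step 2: Convert Eₐ to J/mol: 50.6 kJ/mol = 50600 J/mol
Step 3: Calculate the exponent: -Eₐ/(RT) = -50600/(8.314 × 344) = -17.69221
Step 4: k = 2.15e+11 × exp(-17.69221)
Step 5: k = 2.15e+11 × 2.07191e-08 = 4.4546e+03 s⁻¹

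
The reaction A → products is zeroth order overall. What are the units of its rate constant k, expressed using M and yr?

M·yr⁻¹

Step 1: For overall order n, rate = k × (concentration)^n.
Step 2: Rate has units M·yr⁻¹; concentration term has units M^0.
Step 3: k = rate / (concentration)^n, so units of k = M^(1-0)·yr⁻¹ = M·yr⁻¹.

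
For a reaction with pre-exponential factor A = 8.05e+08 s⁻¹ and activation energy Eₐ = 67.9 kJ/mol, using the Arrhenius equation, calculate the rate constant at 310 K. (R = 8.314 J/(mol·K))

2.91e-03 s⁻¹

Step 1: Use the Arrhenius equation: k = A × exp(-Eₐ/RT)
Step 2: Convert Eₐ to J/mol: 67.9 kJ/mol = 67900 J/mol
Step 3: Calculate the exponent: -Eₐ/(RT) = -67900/(8.314 × 310) = -26.34499
Step 4: k = 8.05e+08 × exp(-26.34499)
Step 5: k = 8.05e+08 × 3.61840e-12 = 2.9128e-03 s⁻¹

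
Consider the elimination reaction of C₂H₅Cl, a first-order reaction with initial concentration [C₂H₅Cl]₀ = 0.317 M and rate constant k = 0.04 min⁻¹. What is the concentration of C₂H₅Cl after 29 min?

0.09938 M

Step 1: For a first-order reaction: [C₂H₅Cl] = [C₂H₅Cl]₀ × e^(-kt)
Step 2: [C₂H₅Cl] = 0.317 × e^(-0.04 × 29)
Step 3: [C₂H₅Cl] = 0.317 × e^(-1.16)
Step 4: [C₂H₅Cl] = 0.317 × 0.313486 = 0.09938 M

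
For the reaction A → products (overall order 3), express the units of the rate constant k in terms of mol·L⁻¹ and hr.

(mol·L⁻¹)⁻²·hr⁻¹

Step 1: For overall order n, rate = k × (concentration)^n.
Step 2: Rate has units mol·L⁻¹·hr⁻¹; concentration term has units (mol·L⁻¹)^3.
Step 3: k = rate / (concentration)^n, so units of k = (mol·L⁻¹)^(1-3)·hr⁻¹ = (mol·L⁻¹)⁻²·hr⁻¹.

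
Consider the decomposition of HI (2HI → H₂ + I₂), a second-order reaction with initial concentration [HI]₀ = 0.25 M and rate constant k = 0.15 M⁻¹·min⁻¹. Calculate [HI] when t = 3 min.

0.2247 M

Step 1: For a second-order reaction: 1/[HI] = 1/[HI]₀ + kt
Step 2: 1/[HI] = 1/0.25 + 0.15 × 3
Step 3: 1/[HI] = 4 + 0.45 = 4.45
Step 4: [HI] = 1/4.45 = 0.2247 M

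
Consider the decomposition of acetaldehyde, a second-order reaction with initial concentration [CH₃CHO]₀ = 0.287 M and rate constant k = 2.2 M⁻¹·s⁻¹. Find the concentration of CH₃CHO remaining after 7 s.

0.05295 M

Step 1: For a second-order reaction: 1/[CH₃CHO] = 1/[CH₃CHO]₀ + kt
Step 2: 1/[CH₃CHO] = 1/0.287 + 2.2 × 7
Step 3: 1/[CH₃CHO] = 3.484 + 15.4 = 18.88
Step 4: [CH₃CHO] = 1/18.88 = 0.05295 M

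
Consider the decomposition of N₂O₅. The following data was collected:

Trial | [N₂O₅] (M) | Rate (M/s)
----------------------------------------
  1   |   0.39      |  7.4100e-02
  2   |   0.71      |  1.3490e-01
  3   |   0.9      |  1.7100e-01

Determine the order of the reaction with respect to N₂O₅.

first order (1)

Step 1: Compare trials to find order n where rate₂/rate₁ = ([N₂O₅]₂/[N₂O₅]₁)^n
Step 2: rate₂/rate₁ = 1.3490e-01/7.4100e-02 = 1.821
Step 3: [N₂O₅]₂/[N₂O₅]₁ = 0.71/0.39 = 1.821
Step 4: n = ln(1.821)/ln(1.821) = 1.00 ≈ 1
Step 5: The reaction is first order in N₂O₅.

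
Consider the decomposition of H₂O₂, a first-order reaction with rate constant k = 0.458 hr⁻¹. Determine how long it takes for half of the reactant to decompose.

1.513 hr

Step 1: For a first-order reaction, t₁/₂ = ln(2)/k
Step 2: t₁/₂ = ln(2)/0.458
Step 3: t₁/₂ = 0.6931/0.458 = 1.513 hr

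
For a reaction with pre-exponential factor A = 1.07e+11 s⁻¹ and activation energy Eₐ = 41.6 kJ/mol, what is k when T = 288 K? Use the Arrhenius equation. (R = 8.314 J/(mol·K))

3.05e+03 s⁻¹

Step 1: Use the Arrhenius equation: k = A × exp(-Eₐ/RT)
Step 2: Convert Eₐ to J/mol: 41.6 kJ/mol = 41600 J/mol
Step 3: Calculate the exponent: -Eₐ/(RT) = -41600/(8.314 × 288) = -17.37364
Step 4: k = 1.07e+11 × exp(-17.37364)
Step 5: k = 1.07e+11 × 2.84921e-08 = 3.0487e+03 s⁻¹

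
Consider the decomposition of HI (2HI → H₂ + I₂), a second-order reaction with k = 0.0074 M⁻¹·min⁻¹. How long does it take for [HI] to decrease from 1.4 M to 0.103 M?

1215 min

Step 1: For second-order: t = (1/[HI] - 1/[HI]₀)/k
Step 2: t = (1/0.103 - 1/1.4)/0.0074
Step 3: t = (9.709 - 0.7143)/0.0074
Step 4: t = 8.994/0.0074 = 1215 min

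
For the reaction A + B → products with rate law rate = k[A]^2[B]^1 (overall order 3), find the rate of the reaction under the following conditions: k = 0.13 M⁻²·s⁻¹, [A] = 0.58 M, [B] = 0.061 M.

0.002668 M/s

Step 1: The rate law is rate = k[A]^2[B]^1, overall order = 2+1 = 3
Step 2: Substitute values: rate = 0.13 × (0.58)^2 × (0.061)^1
Step 3: rate = 0.13 × 0.3364 × 0.061 = 0.00266765 M/s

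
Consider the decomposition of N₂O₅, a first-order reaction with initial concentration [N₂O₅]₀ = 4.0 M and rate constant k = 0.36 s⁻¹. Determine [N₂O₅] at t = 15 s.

0.01807 M

Step 1: For a first-order reaction: [N₂O₅] = [N₂O₅]₀ × e^(-kt)
Step 2: [N₂O₅] = 4.0 × e^(-0.36 × 15)
Step 3: [N₂O₅] = 4.0 × e^(-5.4)
Step 4: [N₂O₅] = 4.0 × 0.00451658 = 0.01807 M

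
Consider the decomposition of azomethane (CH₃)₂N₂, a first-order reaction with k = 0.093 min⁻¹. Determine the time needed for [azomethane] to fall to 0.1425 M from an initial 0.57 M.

14.91 min

Step 1: For first-order: t = ln([azomethane]₀/[azomethane])/k
Step 2: t = ln(0.57/0.1425)/0.093
Step 3: t = ln(4)/0.093
Step 4: t = 1.386/0.093 = 14.91 min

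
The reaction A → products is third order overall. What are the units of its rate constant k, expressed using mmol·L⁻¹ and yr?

(mmol·L⁻¹)⁻²·yr⁻¹

Step 1: For overall order n, rate = k × (concentration)^n.
Step 2: Rate has units mmol·L⁻¹·yr⁻¹; concentration term has units (mmol·L⁻¹)^3.
Step 3: k = rate / (concentration)^n, so units of k = (mmol·L⁻¹)^(1-3)·yr⁻¹ = (mmol·L⁻¹)⁻²·yr⁻¹.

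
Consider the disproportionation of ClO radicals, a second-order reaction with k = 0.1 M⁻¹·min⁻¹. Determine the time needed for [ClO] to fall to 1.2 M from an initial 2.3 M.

3.986 min

Step 1: For second-order: t = (1/[ClO] - 1/[ClO]₀)/k
Step 2: t = (1/1.2 - 1/2.3)/0.1
Step 3: t = (0.8333 - 0.4348)/0.1
Step 4: t = 0.3986/0.1 = 3.986 min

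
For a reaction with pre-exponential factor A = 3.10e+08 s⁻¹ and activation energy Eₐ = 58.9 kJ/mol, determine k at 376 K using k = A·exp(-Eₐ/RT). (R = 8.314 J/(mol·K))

2.04e+00 s⁻¹

Step 1: Use the Arrhenius equation: k = A × exp(-Eₐ/RT)
Step 2: Convert Eₐ to J/mol: 58.9 kJ/mol = 58900 J/mol
Step 3: Calculate the exponent: -Eₐ/(RT) = -58900/(8.314 × 376) = -18.84158
Step 4: k = 3.10e+08 × exp(-18.84158)
Step 5: k = 3.10e+08 × 6.56456e-09 = 2.0350e+00 s⁻¹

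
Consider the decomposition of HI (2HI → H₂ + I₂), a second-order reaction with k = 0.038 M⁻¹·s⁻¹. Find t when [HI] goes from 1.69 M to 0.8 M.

17.32 s

Step 1: For second-order: t = (1/[HI] - 1/[HI]₀)/k
Step 2: t = (1/0.8 - 1/1.69)/0.038
Step 3: t = (1.25 - 0.5917)/0.038
Step 4: t = 0.6583/0.038 = 17.32 s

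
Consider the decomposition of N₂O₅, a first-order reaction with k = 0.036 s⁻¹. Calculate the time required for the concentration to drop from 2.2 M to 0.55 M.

38.51 s

Step 1: For first-order: t = ln([N₂O₅]₀/[N₂O₅])/k
Step 2: t = ln(2.2/0.55)/0.036
Step 3: t = ln(4)/0.036
Step 4: t = 1.386/0.036 = 38.51 s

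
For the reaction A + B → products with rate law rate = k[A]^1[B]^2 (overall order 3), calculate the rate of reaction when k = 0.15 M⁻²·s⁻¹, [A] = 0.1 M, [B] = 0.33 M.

0.001634 M/s

Step 1: The rate law is rate = k[A]^1[B]^2, overall order = 1+2 = 3
Step 2: Substitute values: rate = 0.15 × (0.1)^1 × (0.33)^2
Step 3: rate = 0.15 × 0.1 × 0.1089 = 0.0016335 M/s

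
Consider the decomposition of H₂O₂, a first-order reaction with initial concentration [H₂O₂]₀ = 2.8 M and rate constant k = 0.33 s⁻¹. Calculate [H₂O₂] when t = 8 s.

0.1998 M

Step 1: For a first-order reaction: [H₂O₂] = [H₂O₂]₀ × e^(-kt)
Step 2: [H₂O₂] = 2.8 × e^(-0.33 × 8)
Step 3: [H₂O₂] = 2.8 × e^(-2.64)
Step 4: [H₂O₂] = 2.8 × 0.0713613 = 0.1998 M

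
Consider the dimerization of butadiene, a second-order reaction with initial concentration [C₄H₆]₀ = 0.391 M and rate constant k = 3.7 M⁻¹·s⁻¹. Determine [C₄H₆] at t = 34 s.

0.007791 M

Step 1: For a second-order reaction: 1/[C₄H₆] = 1/[C₄H₆]₀ + kt
Step 2: 1/[C₄H₆] = 1/0.391 + 3.7 × 34
Step 3: 1/[C₄H₆] = 2.558 + 125.8 = 128.4
Step 4: [C₄H₆] = 1/128.4 = 0.007791 M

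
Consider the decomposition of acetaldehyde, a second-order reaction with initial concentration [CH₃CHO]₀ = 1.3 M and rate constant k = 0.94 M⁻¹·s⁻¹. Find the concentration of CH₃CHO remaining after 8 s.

0.1206 M

Step 1: For a second-order reaction: 1/[CH₃CHO] = 1/[CH₃CHO]₀ + kt
Step 2: 1/[CH₃CHO] = 1/1.3 + 0.94 × 8
Step 3: 1/[CH₃CHO] = 0.7692 + 7.52 = 8.289
Step 4: [CH₃CHO] = 1/8.289 = 0.1206 M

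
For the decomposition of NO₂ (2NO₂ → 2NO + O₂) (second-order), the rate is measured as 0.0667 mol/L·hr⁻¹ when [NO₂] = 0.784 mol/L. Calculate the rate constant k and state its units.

0.1085 (mol/L)⁻¹·hr⁻¹

Step 1: rate = k[NO₂]^2, so k = rate / [NO₂]^2.
Step 2: k = 0.0667 / (0.784)^2 = 0.0667 / 0.6147.
Step 3: k = 0.1085 (mol/L)⁻¹·hr⁻¹.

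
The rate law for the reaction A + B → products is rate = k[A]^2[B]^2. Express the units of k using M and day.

M⁻³·day⁻¹

Step 1: Overall order = 2 + 2 = 4.
Step 2: rate has units M·day⁻¹; [A]^2[B]^2 has units M^4.
Step 3: k = rate/([A]^2[B]^2), so units of k = M^(1-4)·day⁻¹ = M⁻³·day⁻¹.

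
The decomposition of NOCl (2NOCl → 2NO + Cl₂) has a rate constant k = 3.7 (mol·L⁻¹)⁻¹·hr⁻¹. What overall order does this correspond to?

second order (2)

Step 1: The units of k for an nth-order reaction are (concentration)^(1-n)·(time)⁻¹.
Step 2: Here k has units (mol·L⁻¹)⁻¹·hr⁻¹, so the concentration exponent is -1.
Step 3: 1 - n = -1 ⇒ n = 2. The reaction is second order.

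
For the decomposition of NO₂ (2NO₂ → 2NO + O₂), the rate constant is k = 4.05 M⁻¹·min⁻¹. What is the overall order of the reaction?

second order (2)

Step 1: The units of k for an nth-order reaction are (concentration)^(1-n)·(time)⁻¹.
Step 2: Here k has units M⁻¹·min⁻¹, so the concentration exponent is -1.
Step 3: 1 - n = -1 ⇒ n = 2. The reaction is second order.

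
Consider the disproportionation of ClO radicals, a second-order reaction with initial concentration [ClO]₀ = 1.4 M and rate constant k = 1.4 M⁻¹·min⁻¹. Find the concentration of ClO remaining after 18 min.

0.03859 M

Step 1: For a second-order reaction: 1/[ClO] = 1/[ClO]₀ + kt
Step 2: 1/[ClO] = 1/1.4 + 1.4 × 18
Step 3: 1/[ClO] = 0.7143 + 25.2 = 25.91
Step 4: [ClO] = 1/25.91 = 0.03859 M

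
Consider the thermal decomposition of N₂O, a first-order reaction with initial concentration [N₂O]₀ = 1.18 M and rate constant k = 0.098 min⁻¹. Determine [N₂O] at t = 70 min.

0.001238 M

Step 1: For a first-order reaction: [N₂O] = [N₂O]₀ × e^(-kt)
Step 2: [N₂O] = 1.18 × e^(-0.098 × 70)
Step 3: [N₂O] = 1.18 × e^(-6.86)
Step 4: [N₂O] = 1.18 × 0.00104891 = 0.001238 M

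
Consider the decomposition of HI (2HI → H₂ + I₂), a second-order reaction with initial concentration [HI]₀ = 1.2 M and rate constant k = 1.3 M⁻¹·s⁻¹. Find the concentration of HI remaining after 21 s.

0.03555 M

Step 1: For a second-order reaction: 1/[HI] = 1/[HI]₀ + kt
Step 2: 1/[HI] = 1/1.2 + 1.3 × 21
Step 3: 1/[HI] = 0.8333 + 27.3 = 28.13
Step 4: [HI] = 1/28.13 = 0.03555 M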